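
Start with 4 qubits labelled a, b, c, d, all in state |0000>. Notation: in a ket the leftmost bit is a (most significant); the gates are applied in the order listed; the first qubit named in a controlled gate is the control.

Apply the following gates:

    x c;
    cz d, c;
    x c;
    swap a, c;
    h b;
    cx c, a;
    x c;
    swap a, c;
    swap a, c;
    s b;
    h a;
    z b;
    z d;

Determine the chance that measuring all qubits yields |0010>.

Outcome |0010> occurs with probability 1/4.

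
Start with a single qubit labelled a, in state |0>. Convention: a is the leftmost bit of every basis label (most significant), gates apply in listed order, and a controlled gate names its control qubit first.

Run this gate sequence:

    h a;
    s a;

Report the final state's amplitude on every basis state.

After the circuit, the state carries amplitude sqrt(2)/2 on |0>, sqrt(2)*I/2 on |1>.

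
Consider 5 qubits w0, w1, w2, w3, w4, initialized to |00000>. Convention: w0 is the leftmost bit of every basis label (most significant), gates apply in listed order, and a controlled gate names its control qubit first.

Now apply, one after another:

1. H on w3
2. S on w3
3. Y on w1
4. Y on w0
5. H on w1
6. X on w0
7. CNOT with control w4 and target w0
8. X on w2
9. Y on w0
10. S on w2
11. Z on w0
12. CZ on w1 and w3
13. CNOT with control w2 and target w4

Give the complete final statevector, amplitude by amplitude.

The resulting statevector has amplitude -1/2 on |10101>, -I/2 on |10111>, 1/2 on |11101>, -I/2 on |11111>, and 0 on every other basis state.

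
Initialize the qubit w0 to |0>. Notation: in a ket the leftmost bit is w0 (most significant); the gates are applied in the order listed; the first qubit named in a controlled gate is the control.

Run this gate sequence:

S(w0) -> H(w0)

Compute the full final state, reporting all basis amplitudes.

The resulting statevector has amplitude sqrt(2)/2 on |0>, sqrt(2)/2 on |1>.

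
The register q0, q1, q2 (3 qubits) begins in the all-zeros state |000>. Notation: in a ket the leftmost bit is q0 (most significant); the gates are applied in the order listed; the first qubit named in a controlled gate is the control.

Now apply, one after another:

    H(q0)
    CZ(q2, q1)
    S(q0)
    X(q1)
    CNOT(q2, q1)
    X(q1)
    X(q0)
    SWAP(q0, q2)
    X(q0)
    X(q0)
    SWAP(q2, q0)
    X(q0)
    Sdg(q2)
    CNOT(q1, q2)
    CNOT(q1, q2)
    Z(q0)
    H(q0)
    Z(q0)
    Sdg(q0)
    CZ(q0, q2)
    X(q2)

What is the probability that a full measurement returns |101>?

The probability of measuring |101> is 1/2. Key observation: gates 14-15 undo each other exactly, leaving only the rest of the circuit to track.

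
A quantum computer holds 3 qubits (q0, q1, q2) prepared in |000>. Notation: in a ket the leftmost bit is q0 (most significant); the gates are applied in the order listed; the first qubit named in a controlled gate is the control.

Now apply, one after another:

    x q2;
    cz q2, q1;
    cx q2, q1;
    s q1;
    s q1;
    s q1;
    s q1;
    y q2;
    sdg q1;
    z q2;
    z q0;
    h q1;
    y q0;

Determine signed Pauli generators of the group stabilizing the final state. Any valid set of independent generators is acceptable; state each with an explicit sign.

The stabilizer group can be generated by -IXI, -ZII, +IIZ, among other valid generating sets. Key observation: the block from step 4 through step 7 cancels to the identity and can be dropped.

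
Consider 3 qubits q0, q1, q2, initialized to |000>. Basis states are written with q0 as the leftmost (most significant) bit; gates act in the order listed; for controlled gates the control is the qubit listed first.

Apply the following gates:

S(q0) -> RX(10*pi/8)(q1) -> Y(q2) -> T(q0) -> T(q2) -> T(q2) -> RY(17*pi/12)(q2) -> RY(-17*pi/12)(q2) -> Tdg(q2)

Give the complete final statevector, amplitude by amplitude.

The final amplitudes are -sqrt(2 - sqrt(2))*exp(3*I*pi/4)/2 on |001>, sqrt(sqrt(2) + 2)*exp(I*pi/4)/2 on |011>, and 0 on every other basis state.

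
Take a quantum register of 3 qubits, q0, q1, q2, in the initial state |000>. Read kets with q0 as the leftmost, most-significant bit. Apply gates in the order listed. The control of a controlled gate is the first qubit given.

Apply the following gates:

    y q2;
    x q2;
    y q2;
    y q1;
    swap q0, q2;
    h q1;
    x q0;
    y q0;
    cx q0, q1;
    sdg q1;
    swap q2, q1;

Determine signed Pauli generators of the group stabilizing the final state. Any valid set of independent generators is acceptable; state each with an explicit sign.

The final state is stabilized by the group generated by +IIY, -ZII, +IZI; other independent generating sets are equally valid.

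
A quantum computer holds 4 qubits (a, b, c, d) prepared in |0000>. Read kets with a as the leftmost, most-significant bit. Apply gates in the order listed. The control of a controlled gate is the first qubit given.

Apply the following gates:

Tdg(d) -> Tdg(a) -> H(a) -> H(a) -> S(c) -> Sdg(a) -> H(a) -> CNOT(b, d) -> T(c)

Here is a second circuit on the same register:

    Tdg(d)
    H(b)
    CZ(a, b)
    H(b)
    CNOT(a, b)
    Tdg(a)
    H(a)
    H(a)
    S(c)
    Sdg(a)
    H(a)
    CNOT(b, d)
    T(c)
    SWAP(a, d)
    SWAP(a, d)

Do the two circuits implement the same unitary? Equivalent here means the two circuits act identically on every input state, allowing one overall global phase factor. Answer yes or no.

Yes: on every input state the two circuits agree up to one overall phase factor.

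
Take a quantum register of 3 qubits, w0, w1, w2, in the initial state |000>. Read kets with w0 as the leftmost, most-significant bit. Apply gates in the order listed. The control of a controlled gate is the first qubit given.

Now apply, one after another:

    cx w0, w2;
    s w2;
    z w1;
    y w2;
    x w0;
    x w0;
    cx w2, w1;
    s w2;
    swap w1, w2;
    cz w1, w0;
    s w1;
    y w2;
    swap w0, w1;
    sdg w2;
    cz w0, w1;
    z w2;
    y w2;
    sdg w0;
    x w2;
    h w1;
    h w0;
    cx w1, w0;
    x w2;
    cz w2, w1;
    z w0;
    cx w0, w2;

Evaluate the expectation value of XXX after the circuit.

The observable XXX averages to 1.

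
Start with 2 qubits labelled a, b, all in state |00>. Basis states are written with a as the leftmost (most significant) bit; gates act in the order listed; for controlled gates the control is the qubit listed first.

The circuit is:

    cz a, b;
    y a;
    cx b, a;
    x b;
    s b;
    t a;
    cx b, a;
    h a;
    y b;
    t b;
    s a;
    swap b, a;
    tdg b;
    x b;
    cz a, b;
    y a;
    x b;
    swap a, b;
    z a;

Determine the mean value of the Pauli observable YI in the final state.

The expectation value of YI is -sqrt(2)/2.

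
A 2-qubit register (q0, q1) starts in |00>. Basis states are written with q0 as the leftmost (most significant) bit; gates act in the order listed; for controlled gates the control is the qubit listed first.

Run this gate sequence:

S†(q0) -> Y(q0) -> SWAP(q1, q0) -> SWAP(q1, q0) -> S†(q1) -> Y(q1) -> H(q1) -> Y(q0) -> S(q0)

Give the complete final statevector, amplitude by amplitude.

The resulting statevector has amplitude sqrt(2)*I/2 on |00>, -sqrt(2)*I/2 on |01>, 0 on |10>, 0 on |11>.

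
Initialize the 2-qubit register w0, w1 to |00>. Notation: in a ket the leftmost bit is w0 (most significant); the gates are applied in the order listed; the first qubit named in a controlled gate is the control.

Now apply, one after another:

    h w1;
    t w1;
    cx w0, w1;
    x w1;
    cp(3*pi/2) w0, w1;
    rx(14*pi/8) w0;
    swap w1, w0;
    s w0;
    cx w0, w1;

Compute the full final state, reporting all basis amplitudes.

The resulting statevector has amplitude -sqrt(2*sqrt(2) + 4)*exp(I*pi/4)/4 on |00>, -sqrt(4 - 2*sqrt(2))*exp(3*I*pi/4)/4 on |01>, sqrt(4 - 2*sqrt(2))/4 on |10>, -I*sqrt(2*sqrt(2) + 4)/4 on |11>.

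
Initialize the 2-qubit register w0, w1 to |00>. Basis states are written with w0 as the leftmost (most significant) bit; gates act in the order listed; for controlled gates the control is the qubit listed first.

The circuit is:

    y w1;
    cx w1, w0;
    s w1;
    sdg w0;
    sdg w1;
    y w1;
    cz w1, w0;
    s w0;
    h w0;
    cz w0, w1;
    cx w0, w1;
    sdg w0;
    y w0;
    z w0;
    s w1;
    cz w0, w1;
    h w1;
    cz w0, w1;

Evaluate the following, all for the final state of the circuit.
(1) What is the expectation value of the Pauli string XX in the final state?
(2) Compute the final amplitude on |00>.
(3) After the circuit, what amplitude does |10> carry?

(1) In the final state, XX has expectation 1.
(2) The final state's coefficient on |00> equals I/2.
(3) |10> carries amplitude -I/2 in the final state.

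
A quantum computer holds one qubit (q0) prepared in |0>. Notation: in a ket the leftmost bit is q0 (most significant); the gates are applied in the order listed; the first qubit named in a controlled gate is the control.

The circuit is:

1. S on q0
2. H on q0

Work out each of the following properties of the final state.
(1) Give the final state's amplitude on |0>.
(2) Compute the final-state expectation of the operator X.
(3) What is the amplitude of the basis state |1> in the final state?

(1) The final state's coefficient on |0> equals sqrt(2)/2.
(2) The observable X averages to 1.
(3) The final state's coefficient on |1> equals sqrt(2)/2.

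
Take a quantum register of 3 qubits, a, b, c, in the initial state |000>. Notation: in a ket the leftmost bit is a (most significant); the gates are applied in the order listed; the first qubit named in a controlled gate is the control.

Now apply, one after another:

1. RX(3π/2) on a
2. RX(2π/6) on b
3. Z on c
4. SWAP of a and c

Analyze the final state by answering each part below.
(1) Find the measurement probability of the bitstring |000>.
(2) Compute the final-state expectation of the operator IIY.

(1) Outcome |000> occurs with probability 3/8.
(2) The expectation value of IIY is 1.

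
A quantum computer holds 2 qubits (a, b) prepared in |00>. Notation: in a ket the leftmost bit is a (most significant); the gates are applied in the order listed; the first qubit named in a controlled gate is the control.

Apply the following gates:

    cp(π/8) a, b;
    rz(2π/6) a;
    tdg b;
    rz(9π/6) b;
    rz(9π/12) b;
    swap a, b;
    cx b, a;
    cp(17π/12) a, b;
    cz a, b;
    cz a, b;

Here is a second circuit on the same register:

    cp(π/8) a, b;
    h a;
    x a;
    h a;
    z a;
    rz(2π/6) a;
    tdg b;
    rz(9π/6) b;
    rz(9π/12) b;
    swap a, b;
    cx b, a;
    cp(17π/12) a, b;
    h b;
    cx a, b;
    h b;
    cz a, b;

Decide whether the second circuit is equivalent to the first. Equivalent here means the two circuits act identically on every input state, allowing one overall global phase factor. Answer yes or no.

Yes: on every input state the two circuits agree up to one overall phase factor.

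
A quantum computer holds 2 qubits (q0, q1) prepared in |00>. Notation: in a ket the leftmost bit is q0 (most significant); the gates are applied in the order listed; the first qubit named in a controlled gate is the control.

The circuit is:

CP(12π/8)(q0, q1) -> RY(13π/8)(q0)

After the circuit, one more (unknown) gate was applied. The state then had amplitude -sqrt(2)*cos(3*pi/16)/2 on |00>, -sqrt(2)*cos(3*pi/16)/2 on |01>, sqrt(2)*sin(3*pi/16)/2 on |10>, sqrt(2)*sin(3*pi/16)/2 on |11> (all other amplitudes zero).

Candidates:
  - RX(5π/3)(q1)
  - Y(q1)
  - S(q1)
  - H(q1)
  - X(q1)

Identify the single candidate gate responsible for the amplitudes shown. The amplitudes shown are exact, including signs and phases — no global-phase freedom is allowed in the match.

The applied gate was H(q1).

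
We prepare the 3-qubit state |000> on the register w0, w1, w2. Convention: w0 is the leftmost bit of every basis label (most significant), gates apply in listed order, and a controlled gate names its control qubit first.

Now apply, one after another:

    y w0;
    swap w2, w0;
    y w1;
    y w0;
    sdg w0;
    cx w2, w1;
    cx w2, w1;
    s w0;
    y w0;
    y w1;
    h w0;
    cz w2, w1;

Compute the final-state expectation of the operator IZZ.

The expectation value of IZZ is -1. Key observation: gates 3-10 undo each other exactly, leaving only the rest of the circuit to track.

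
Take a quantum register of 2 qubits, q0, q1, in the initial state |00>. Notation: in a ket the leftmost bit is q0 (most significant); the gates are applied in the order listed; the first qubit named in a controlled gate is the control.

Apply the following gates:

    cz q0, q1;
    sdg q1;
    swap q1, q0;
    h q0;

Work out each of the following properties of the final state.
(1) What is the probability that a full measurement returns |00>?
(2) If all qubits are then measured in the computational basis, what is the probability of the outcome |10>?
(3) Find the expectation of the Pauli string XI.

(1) A full measurement returns |00> with probability 1/2.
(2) The probability of measuring |10> is 1/2.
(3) In the final state, XI has expectation 1.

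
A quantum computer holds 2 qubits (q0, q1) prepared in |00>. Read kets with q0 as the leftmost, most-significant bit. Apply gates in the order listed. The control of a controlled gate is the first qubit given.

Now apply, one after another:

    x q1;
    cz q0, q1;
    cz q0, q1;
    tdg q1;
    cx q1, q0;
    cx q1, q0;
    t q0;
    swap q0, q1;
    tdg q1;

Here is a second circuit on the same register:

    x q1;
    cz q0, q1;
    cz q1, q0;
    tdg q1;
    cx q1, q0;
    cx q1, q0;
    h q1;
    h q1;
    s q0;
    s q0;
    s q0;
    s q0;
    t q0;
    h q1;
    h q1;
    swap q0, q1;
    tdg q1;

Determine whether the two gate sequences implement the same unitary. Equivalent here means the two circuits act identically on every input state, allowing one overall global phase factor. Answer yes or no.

Yes, they are equivalent — the unitaries differ by at most a global phase.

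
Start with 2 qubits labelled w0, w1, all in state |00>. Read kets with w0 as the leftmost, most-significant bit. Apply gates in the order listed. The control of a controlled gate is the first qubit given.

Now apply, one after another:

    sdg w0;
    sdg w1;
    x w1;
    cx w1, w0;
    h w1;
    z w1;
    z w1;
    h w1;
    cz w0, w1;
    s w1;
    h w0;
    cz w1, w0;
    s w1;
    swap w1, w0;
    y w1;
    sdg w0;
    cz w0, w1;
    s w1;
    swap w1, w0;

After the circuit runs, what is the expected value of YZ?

The observable YZ averages to -1.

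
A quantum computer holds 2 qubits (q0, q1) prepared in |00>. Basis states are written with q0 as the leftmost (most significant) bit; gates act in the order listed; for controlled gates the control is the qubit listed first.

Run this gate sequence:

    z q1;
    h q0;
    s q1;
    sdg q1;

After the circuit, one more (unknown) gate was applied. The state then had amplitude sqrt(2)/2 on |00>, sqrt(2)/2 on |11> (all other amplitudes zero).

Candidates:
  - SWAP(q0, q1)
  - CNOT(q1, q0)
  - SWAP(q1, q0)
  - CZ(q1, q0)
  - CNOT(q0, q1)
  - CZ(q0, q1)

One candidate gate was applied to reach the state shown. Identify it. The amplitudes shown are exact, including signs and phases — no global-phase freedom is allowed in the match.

The unique candidate consistent with the amplitudes is CNOT(q0, q1). Key observation: gates 3-4 undo each other exactly, leaving only the rest of the circuit to track.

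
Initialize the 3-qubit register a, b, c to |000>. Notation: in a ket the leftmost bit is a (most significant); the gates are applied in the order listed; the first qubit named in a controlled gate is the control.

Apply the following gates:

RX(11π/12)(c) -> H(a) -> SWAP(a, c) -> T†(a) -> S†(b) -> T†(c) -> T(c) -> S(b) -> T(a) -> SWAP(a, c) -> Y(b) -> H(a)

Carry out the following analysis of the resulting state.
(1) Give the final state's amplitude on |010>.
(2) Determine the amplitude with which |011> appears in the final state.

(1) The final state's coefficient on |010> equals -I*sqrt(6 - 3*sqrt(2))/4 + I*sqrt(sqrt(2) + 2)/4. Key observation: the block from step 3 through step 10 cancels to the identity and can be dropped.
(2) The final state's coefficient on |011> equals sqrt(2 - sqrt(2))/4 + sqrt(3*sqrt(2) + 6)/4.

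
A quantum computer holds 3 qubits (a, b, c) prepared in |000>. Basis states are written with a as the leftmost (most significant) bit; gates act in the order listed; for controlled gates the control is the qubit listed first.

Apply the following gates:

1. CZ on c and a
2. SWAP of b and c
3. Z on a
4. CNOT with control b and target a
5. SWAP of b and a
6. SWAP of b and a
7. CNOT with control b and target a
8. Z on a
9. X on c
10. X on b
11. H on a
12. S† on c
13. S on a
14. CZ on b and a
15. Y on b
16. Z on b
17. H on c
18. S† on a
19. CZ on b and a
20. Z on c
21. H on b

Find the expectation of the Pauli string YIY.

The observable YIY averages to 0.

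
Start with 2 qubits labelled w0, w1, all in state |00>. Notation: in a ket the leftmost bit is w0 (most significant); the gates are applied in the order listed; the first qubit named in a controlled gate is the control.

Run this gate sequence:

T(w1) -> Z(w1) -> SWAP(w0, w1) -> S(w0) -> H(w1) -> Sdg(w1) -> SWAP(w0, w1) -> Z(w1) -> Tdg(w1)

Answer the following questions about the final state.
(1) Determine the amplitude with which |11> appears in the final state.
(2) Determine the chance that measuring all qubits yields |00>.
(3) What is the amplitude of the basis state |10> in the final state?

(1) The final state's coefficient on |11> equals 0.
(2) A full measurement returns |00> with probability 1/2.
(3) The amplitude on |10> is -sqrt(2)*I/2.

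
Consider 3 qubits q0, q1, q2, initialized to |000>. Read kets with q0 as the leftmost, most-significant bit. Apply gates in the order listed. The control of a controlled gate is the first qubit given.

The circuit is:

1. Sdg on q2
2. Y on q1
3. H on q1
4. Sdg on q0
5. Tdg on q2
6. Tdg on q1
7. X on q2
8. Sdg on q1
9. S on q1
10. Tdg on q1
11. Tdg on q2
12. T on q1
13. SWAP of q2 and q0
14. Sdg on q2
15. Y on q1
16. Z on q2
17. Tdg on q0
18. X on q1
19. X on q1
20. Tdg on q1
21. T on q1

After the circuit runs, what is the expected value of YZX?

The observable YZX averages to 0. Key observation: steps 18-19 multiply out to the identity, so the circuit reduces to the remaining gates.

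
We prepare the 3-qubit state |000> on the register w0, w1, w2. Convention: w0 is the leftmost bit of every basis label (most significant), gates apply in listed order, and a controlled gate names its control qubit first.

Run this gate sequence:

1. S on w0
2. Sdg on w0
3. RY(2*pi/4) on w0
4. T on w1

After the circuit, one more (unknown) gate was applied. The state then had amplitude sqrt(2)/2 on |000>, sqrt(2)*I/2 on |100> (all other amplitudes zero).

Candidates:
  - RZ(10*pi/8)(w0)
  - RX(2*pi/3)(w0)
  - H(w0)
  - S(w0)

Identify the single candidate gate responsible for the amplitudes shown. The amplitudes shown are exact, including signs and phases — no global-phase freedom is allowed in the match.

It was S(w0) that produced the state shown. Key observation: steps 1-2 multiply out to the identity, so the circuit reduces to the remaining gates.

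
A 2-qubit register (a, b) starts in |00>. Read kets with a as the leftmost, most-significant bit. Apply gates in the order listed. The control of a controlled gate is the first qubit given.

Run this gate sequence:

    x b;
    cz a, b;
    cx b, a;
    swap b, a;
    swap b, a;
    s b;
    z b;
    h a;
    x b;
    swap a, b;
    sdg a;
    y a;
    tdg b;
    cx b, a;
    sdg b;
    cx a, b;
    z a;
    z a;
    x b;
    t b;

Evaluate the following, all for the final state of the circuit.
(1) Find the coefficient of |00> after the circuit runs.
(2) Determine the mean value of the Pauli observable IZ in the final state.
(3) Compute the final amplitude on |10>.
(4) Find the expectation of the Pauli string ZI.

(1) The final state's coefficient on |00> equals sqrt(2)*exp(I*pi/4)/2.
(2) The expectation value of IZ is 1.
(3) |10> carries amplitude sqrt(2)/2 in the final state.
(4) The observable ZI averages to 0.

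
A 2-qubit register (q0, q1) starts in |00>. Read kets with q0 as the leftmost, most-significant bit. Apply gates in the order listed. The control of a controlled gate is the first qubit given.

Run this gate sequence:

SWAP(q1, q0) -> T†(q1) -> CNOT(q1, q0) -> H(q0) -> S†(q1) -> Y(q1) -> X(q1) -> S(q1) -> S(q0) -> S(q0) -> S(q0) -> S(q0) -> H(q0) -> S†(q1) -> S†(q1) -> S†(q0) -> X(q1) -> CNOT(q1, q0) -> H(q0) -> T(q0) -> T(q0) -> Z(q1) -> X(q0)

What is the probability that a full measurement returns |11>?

A full measurement returns |11> with probability 1/2. Key observation: the block from step 9 through step 12 cancels to the identity and can be dropped.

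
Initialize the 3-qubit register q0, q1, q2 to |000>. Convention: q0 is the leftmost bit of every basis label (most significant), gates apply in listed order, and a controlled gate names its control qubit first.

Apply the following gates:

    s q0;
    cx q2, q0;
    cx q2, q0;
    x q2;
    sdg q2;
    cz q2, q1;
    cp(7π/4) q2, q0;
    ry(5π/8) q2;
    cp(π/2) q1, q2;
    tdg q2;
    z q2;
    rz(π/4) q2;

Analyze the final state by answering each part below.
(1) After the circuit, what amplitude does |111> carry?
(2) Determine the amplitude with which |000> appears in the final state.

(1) |111> carries amplitude 0 in the final state. Key observation: gates 2-3 undo each other exactly, leaving only the rest of the circuit to track.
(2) The amplitude on |000> is exp(3*I*pi/8)*sin(5*pi/16).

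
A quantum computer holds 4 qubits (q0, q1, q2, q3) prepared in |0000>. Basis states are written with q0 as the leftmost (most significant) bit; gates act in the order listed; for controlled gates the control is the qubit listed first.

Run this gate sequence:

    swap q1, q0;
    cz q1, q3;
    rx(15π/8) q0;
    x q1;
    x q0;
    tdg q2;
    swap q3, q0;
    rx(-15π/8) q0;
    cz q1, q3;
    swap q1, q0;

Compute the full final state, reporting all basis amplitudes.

The resulting statevector has amplitude I*sqrt(2 - sqrt(2))/4 on |1000>, -cos(pi/16)**2 on |1001>, sin(pi/16)**2 on |1100>, I*sqrt(2 - sqrt(2))/4 on |1101>, and 0 on every other basis state.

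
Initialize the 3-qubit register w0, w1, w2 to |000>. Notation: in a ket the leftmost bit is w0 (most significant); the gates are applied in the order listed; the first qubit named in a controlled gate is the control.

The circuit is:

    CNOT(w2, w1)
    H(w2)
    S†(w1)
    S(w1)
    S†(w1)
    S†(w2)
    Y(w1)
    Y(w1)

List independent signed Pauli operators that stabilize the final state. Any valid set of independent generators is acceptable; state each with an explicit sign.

One valid set of independent stabilizer generators is -IIY, +ZII, +IZI (any independent generating set of the same group is equally correct).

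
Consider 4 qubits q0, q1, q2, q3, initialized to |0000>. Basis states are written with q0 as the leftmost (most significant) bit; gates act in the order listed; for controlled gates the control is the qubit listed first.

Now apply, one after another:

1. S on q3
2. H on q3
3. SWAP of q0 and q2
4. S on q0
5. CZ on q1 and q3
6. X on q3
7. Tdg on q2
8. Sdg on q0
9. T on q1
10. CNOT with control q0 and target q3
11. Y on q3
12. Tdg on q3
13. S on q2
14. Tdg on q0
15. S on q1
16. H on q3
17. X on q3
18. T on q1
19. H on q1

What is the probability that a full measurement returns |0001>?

The probability of measuring |0001> is 1/4 - sqrt(2)/8.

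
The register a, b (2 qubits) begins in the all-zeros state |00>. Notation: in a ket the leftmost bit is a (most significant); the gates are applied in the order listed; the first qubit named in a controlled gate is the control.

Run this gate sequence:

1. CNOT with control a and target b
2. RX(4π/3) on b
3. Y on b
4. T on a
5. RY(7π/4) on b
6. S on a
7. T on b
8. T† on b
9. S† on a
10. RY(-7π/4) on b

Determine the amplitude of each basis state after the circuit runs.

The final amplitudes are -sqrt(3)/2 on |00>, -I/2 on |01>, 0 on |10>, 0 on |11>. Key observation: the block from step 5 through step 10 cancels to the identity and can be dropped.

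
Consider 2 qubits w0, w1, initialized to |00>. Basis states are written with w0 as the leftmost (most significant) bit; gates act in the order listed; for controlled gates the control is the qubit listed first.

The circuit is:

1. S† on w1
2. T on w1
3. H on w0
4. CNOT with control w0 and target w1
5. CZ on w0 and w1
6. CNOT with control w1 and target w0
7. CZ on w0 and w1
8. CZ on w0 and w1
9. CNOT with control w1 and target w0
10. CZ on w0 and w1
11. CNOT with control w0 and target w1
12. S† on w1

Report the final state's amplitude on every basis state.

After the circuit, the state carries amplitude sqrt(2)/2 on |00>, 0 on |01>, sqrt(2)/2 on |10>, 0 on |11>. Key observation: steps 4-11 multiply out to the identity, so the circuit reduces to the remaining gates.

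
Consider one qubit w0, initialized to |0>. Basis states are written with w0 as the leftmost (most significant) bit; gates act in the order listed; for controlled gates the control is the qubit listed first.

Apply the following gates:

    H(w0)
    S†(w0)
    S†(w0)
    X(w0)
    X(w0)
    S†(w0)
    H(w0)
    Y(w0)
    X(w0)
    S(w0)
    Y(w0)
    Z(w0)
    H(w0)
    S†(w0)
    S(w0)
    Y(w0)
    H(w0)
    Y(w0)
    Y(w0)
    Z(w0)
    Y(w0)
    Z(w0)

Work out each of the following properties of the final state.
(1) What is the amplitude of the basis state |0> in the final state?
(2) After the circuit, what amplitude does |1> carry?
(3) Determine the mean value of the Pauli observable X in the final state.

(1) The amplitude on |0> is -1/2 - I/2.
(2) The amplitude on |1> is 1/2 + I/2.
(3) The expectation value of X is -1.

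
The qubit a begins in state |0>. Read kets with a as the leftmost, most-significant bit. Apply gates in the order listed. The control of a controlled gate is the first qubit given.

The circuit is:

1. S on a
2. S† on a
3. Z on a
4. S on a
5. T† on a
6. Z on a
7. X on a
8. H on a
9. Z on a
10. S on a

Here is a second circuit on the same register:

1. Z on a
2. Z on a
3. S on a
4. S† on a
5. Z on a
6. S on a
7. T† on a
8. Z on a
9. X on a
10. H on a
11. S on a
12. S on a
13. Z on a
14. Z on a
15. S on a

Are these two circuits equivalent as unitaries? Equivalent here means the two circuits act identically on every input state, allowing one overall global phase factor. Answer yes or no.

Yes, they are equivalent — the unitaries differ by at most a global phase.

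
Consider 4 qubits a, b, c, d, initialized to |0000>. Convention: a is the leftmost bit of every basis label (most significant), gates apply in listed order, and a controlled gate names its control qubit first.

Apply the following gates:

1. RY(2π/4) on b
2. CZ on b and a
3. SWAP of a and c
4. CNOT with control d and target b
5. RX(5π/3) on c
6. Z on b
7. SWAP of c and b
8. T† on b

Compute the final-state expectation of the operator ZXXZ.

In the final state, ZXXZ has expectation -sqrt(6)/4.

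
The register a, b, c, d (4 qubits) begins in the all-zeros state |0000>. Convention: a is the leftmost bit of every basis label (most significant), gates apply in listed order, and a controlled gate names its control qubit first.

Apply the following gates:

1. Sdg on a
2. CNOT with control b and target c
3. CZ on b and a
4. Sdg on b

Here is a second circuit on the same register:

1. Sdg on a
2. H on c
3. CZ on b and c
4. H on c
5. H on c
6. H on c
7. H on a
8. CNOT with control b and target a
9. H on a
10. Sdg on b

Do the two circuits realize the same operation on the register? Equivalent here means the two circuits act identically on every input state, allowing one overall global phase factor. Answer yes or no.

Yes — the two circuits implement the same unitary up to a global phase.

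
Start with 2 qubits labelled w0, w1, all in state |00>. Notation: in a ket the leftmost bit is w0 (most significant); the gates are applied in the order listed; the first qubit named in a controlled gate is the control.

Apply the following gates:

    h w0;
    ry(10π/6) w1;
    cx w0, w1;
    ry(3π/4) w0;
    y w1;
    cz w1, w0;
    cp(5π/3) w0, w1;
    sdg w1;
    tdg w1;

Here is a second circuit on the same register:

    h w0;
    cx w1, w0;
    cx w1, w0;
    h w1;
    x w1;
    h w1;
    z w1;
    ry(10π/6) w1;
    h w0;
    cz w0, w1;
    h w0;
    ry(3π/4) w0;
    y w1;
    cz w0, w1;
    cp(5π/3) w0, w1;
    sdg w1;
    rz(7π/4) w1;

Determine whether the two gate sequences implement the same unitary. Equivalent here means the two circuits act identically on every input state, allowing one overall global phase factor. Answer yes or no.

No — the two circuits implement different unitaries, even allowing a global phase.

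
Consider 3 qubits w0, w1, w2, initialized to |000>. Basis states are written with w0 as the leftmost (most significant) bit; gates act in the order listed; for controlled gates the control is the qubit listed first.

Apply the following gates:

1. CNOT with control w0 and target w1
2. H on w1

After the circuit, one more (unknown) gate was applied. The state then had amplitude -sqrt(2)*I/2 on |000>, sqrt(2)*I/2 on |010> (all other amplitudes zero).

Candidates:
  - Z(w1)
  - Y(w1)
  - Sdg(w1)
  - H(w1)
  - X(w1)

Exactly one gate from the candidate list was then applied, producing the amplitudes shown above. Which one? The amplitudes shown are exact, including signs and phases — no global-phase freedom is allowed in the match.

It was Y(w1) that produced the state shown.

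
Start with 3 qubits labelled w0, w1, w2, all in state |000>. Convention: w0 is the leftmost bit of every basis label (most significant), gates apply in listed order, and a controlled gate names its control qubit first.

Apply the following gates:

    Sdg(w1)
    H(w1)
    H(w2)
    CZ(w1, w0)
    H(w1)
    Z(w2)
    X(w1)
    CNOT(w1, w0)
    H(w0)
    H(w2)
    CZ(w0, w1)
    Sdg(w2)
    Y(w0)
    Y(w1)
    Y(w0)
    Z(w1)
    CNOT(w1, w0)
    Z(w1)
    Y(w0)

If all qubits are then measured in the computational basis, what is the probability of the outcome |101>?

Outcome |101> occurs with probability 1/2.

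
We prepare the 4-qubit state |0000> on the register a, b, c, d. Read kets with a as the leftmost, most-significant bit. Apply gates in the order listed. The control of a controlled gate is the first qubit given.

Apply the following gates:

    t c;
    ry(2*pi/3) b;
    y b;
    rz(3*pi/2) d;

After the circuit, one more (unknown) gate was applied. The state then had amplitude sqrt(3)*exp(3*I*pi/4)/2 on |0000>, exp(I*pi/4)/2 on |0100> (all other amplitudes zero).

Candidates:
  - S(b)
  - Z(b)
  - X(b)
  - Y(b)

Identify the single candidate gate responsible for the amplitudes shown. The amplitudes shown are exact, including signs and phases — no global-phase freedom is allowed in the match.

It was S(b) that produced the state shown.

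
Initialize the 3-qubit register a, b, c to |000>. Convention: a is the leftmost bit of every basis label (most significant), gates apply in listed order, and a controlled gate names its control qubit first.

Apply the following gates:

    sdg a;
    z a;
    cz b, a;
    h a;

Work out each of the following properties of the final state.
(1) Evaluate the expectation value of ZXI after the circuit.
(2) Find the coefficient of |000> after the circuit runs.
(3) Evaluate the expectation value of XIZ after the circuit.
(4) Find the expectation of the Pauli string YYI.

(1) In the final state, ZXI has expectation 0.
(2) |000> carries amplitude sqrt(2)/2 in the final state.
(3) The expectation value of XIZ is 1.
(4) The expectation value of YYI is 0.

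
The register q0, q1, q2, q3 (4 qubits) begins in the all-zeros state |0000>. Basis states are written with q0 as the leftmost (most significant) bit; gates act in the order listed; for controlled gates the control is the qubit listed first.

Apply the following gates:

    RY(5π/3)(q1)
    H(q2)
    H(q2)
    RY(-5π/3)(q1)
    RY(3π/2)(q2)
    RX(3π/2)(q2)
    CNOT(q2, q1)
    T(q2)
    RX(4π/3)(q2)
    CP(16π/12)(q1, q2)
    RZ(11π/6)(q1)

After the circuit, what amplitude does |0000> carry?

The amplitude on |0000> is (1 - I)*exp(I*pi/12)/4. Key observation: steps 1-4 multiply out to the identity, so the circuit reduces to the remaining gates.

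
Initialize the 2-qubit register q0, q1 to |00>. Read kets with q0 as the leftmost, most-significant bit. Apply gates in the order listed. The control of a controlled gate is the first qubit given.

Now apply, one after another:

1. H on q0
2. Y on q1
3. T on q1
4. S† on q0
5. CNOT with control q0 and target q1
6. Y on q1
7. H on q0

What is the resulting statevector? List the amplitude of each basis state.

After the circuit, the state carries amplitude exp(I*pi/4)/2 on |00>, exp(3*I*pi/4)/2 on |01>, exp(I*pi/4)/2 on |10>, -exp(3*I*pi/4)/2 on |11>.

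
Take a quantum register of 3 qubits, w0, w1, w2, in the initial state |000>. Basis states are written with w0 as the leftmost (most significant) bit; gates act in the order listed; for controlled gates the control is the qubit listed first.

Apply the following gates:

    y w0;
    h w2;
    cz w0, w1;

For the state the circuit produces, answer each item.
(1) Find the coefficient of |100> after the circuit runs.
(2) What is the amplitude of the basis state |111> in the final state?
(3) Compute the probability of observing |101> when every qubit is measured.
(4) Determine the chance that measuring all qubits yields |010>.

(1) The final state's coefficient on |100> equals sqrt(2)*I/2.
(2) The amplitude on |111> is 0.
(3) Outcome |101> occurs with probability 1/2.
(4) The probability of measuring |010> is 0.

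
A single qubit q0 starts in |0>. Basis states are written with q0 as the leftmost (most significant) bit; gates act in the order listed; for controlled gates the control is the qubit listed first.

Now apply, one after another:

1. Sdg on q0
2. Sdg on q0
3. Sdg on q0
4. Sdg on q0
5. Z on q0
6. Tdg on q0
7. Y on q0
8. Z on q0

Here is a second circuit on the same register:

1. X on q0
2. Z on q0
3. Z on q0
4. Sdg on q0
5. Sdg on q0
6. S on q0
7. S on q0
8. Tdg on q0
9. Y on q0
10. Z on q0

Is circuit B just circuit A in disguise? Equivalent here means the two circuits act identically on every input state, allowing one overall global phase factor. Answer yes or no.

No — the two circuits implement different unitaries, even allowing a global phase.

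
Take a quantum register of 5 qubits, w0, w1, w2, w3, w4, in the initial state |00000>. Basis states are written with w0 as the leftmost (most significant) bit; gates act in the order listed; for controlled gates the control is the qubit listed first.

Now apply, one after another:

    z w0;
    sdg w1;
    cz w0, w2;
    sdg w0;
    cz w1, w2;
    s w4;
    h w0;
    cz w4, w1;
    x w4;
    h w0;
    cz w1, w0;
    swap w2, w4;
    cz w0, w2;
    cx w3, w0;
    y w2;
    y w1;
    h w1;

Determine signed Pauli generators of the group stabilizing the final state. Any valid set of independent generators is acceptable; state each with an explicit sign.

The final state is stabilized by the group generated by -IXIII, +ZIIII, +IIZII, +IIIZI, +IIIIZ; other independent generating sets are equally valid.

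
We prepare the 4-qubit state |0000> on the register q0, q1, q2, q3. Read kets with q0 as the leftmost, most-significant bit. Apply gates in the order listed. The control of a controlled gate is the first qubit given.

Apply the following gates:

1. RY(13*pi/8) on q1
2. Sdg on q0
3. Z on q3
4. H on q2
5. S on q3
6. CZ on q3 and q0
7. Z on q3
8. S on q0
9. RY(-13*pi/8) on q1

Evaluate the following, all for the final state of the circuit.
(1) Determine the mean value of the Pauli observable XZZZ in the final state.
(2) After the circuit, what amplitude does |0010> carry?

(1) The observable XZZZ averages to 0.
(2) The final state's coefficient on |0010> equals sqrt(2)/2.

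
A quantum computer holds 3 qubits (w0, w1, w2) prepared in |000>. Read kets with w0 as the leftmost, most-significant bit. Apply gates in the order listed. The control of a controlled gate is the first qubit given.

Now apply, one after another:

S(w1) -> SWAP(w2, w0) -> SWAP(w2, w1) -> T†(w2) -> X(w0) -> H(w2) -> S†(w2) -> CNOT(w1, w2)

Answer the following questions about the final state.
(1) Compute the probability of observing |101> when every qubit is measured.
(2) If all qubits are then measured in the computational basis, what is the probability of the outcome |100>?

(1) A full measurement returns |101> with probability 1/2.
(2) The probability of measuring |100> is 1/2.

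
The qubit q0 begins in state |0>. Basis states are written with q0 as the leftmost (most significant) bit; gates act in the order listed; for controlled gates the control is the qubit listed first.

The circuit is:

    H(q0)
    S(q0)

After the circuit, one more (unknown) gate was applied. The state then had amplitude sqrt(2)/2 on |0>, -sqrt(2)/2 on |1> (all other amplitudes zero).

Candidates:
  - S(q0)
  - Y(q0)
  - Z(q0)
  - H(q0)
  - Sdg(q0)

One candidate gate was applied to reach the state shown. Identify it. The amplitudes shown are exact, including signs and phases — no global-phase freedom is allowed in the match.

The unique candidate consistent with the amplitudes is S(q0).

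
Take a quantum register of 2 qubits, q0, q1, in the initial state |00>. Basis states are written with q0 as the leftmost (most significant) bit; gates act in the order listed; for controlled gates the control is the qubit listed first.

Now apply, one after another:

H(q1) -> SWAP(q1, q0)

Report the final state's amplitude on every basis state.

The resulting statevector has amplitude sqrt(2)/2 on |00>, 0 on |01>, sqrt(2)/2 on |10>, 0 on |11>.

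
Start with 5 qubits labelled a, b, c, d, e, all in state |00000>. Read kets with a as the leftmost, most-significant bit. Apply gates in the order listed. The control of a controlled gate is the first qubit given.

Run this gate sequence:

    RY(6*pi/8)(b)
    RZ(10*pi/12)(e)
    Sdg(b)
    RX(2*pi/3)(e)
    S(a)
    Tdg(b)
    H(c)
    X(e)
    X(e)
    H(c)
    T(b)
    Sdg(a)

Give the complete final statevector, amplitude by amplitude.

The resulting statevector has amplitude -sqrt(2 - sqrt(2))*exp(7*I*pi/12)/4 on |00000>, -sqrt(6 - 3*sqrt(2))*exp(I*pi/12)/4 on |00001>, -sqrt(sqrt(2) + 2)*exp(I*pi/12)/4 on |01000>, sqrt(3*sqrt(2) + 6)*exp(7*I*pi/12)/4 on |01001>, and 0 on every other basis state. Key observation: steps 5-12 multiply out to the identity, so the circuit reduces to the remaining gates.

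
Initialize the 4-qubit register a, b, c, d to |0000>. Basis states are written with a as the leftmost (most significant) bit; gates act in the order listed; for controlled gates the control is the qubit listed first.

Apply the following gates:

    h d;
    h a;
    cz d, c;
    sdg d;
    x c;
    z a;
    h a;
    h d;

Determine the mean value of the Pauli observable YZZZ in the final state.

The expectation value of YZZZ is 0.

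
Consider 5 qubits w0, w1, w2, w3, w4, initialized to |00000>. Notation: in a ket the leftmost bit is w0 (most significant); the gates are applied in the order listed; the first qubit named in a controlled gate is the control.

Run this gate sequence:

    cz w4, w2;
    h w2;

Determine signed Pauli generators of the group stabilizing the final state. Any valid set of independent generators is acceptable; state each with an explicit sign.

The stabilizer group can be generated by +IIXII, +ZIIII, +IZIII, +IIIZI, +IIIIZ, among other valid generating sets.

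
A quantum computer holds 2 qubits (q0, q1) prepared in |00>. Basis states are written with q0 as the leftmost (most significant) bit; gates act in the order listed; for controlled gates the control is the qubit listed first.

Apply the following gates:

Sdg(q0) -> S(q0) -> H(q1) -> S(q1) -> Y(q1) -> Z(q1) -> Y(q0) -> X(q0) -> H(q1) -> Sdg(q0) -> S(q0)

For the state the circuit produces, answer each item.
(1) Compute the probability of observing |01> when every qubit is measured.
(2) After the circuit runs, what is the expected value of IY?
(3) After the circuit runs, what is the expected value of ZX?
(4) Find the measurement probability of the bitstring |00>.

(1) The probability of measuring |01> is 1/2.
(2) The observable IY averages to 1.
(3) In the final state, ZX has expectation 0.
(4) Outcome |00> occurs with probability 1/2.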